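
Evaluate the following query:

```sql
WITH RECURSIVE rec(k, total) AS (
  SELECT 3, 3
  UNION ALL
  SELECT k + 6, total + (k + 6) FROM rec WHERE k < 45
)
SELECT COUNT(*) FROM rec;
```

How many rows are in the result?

Base: k=3, total=3.
Iteration 1: 3 < 45 holds -> k = 3 + 6 = 9, total = 3 + 9 = 12.
Iteration 2: 9 < 45 holds -> k = 9 + 6 = 15, total = 12 + 15 = 27.
Iteration 3: 15 < 45 holds -> k = 15 + 6 = 21, total = 27 + 21 = 48.
Iteration 4: 21 < 45 holds -> k = 21 + 6 = 27, total = 48 + 27 = 75.
Iteration 5: 27 < 45 holds -> k = 27 + 6 = 33, total = 75 + 33 = 108.
Iteration 6: 33 < 45 holds -> k = 33 + 6 = 39, total = 108 + 39 = 147.
Iteration 7: 39 < 45 holds -> k = 39 + 6 = 45, total = 147 + 45 = 192.
Iteration 8: 45 < 45 fails; recursion stops.
Total rows emitted: 8.

8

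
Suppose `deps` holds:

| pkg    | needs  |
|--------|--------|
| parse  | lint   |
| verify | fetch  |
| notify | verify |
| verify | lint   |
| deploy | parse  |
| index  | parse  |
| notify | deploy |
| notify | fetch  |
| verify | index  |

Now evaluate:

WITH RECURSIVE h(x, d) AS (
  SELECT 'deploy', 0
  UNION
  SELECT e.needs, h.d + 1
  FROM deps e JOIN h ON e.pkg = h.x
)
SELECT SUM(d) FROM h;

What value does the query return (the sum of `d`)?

Base: (deploy, d=0).
Iteration 1: edges from {deploy} -> (parse, d=1).
Iteration 2: edges from {parse} -> (lint, d=2).
Iteration 3: no outgoing edges from {lint}; recursion stops.
SUM(d) = 0 + 1 + 2 = 3.

3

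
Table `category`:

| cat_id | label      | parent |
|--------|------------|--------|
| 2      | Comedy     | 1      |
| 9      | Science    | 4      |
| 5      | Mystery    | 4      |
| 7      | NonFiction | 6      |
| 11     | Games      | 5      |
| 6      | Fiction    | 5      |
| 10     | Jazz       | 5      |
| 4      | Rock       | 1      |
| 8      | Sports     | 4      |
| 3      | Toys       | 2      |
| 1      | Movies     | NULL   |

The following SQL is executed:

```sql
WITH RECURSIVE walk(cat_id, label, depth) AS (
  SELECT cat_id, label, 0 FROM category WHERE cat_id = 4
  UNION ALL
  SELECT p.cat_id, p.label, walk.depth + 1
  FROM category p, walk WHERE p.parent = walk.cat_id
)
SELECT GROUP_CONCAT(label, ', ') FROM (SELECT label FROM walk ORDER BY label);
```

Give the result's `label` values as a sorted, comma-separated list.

Base: cat_id=4 (Rock) at depth 0.
Iteration 1: rows with parent in {4} -> Mystery (id 5, depth 1), Sports (id 8, depth 1), Science (id 9, depth 1).
Iteration 2: rows with parent in {5,8,9} -> Fiction (id 6, depth 2), Jazz (id 10, depth 2), Games (id 11, depth 2).
Iteration 3: rows with parent in {6,10,11} -> NonFiction (id 7, depth 3).
Iteration 4: no rows with parent in {7}; recursion stops.

Fiction, Games, Jazz, Mystery, NonFiction, Rock, Science, Sports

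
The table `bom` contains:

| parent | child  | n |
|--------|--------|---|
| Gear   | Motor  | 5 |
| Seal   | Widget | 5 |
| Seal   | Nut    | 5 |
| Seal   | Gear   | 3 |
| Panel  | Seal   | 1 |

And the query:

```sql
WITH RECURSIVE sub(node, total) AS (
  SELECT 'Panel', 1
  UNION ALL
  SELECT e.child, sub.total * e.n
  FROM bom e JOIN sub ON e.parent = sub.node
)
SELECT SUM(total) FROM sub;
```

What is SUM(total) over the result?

30

Base: (Panel, total=1).
Iteration 1: components of {Panel} -> Seal = 1*1 = 1.
Iteration 2: components of {Seal} -> Gear = 1*3 = 3, Nut = 1*5 = 5, Widget = 1*5 = 5.
Iteration 3: components of {Gear,Nut,Widget} -> Motor = 3*5 = 15.
Iteration 4: no further components; recursion stops.
SUM(total) = 1 + 1 + 5 + 5 + 3 + 15 = 30.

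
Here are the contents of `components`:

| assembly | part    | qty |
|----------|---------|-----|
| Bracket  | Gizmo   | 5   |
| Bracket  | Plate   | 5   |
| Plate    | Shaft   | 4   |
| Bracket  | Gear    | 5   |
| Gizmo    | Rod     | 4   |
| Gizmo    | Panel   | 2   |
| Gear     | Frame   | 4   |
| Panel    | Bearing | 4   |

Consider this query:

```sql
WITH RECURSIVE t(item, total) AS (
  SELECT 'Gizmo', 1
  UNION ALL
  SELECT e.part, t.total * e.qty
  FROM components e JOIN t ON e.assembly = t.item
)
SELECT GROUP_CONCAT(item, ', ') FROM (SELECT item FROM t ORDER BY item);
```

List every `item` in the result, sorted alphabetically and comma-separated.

Base: (Gizmo, total=1).
Iteration 1: components of {Gizmo} -> Panel = 1*2 = 2, Rod = 1*4 = 4.
Iteration 2: components of {Panel,Rod} -> Bearing = 2*4 = 8.
Iteration 3: no further components; recursion stops.

Bearing, Gizmo, Panel, Rod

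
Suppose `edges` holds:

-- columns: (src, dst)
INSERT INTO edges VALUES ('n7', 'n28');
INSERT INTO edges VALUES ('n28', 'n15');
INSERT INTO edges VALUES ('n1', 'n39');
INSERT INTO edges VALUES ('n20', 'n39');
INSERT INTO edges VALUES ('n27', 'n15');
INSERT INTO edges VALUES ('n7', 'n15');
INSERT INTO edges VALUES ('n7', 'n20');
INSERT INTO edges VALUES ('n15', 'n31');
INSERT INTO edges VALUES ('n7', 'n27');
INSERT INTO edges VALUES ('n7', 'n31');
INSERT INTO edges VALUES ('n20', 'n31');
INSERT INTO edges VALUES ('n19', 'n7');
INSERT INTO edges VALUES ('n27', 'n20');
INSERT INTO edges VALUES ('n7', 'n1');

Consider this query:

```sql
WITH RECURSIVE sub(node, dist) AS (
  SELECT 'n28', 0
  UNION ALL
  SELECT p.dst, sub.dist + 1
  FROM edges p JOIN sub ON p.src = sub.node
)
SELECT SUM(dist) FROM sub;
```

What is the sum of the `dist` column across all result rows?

Base: (n28, dist=0).
Iteration 1: edges from {n28} -> (n15, dist=1).
Iteration 2: edges from {n15} -> (n31, dist=2).
Iteration 3: no outgoing edges from {n31}; recursion stops.
SUM(dist) = 0 + 1 + 2 = 3.

3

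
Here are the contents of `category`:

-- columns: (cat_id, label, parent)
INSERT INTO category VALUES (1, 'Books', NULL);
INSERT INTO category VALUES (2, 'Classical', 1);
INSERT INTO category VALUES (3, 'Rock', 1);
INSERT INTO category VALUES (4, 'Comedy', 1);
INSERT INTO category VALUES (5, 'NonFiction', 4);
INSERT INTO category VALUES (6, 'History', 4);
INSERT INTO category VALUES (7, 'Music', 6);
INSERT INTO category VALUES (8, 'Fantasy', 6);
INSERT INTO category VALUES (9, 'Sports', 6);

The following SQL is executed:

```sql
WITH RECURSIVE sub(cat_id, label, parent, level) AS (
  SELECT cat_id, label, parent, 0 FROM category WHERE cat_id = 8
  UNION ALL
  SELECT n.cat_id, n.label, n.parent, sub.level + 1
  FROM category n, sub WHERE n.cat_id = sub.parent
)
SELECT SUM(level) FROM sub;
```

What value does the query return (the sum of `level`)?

Base: cat_id=8 (Fantasy), parent=6, level 0.
Iteration 1: join on cat_id=6 -> History (id 6, parent=4, level 1).
Iteration 2: join on cat_id=4 -> Comedy (id 4, parent=1, level 2).
Iteration 3: join on cat_id=1 -> Books (id 1, parent=NULL, level 3).
Iteration 4: parent is NULL; no match; recursion stops.
SUM(level) = 0 + 1 + 2 + 3 = 6.

6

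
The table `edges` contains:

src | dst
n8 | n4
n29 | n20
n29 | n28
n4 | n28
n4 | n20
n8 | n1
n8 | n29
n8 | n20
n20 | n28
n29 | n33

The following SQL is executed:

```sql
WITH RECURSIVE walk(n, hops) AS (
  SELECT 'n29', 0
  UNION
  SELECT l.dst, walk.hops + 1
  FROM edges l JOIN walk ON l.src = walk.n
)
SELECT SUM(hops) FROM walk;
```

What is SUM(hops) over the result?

Base: (n29, hops=0).
Iteration 1: edges from {n29} -> (n20, hops=1), (n28, hops=1), (n33, hops=1).
Iteration 2: edges from {n20,n28,n33} -> (n28, hops=2).
Iteration 3: no outgoing edges from {n28}; recursion stops.
SUM(hops) = 0 + 1 + 1 + 1 + 2 = 5.

5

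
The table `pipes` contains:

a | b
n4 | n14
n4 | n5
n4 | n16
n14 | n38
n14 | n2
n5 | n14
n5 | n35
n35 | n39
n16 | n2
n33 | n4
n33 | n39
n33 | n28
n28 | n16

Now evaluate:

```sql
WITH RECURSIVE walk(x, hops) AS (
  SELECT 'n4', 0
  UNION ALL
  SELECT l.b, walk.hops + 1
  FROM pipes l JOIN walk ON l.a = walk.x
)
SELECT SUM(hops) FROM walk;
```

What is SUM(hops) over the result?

Base: (n4, hops=0).
Iteration 1: edges from {n4} -> (n14, hops=1), (n16, hops=1), (n5, hops=1).
Iteration 2: edges from {n14,n16,n5} -> (n14, hops=2), (n2, hops=2) x2, (n35, hops=2), (n38, hops=2). [UNION ALL keeps all 5 new rows, including repeats]
Iteration 3: edges from {n14,n2,n35,n38} -> (n2, hops=3), (n38, hops=3), (n39, hops=3).
Iteration 4: no outgoing edges from {n2,n38,n39}; recursion stops.
SUM(hops) = 0 + 1 + 1 + 1 + 2 + 2 + 2 + 2 + 2 + 3 + 3 + 3 = 22.

22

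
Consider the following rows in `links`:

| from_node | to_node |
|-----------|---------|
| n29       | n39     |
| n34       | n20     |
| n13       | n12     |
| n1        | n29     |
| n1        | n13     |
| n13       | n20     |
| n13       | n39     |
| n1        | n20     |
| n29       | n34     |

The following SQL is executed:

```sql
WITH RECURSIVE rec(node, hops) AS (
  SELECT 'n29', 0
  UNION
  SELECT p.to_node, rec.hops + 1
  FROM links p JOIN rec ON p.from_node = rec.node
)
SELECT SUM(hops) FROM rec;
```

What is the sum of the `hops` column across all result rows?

4

Base: (n29, hops=0).
Iteration 1: edges from {n29} -> (n34, hops=1), (n39, hops=1).
Iteration 2: edges from {n34,n39} -> (n20, hops=2).
Iteration 3: no outgoing edges from {n20}; recursion stops.
SUM(hops) = 0 + 1 + 1 + 2 = 4.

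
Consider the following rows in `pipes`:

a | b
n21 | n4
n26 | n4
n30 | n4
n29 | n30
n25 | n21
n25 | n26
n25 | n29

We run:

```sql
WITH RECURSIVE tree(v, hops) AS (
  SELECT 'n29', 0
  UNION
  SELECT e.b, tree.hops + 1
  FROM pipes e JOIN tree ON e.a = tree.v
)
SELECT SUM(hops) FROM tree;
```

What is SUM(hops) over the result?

3

Base: (n29, hops=0).
Iteration 1: edges from {n29} -> (n30, hops=1).
Iteration 2: edges from {n30} -> (n4, hops=2).
Iteration 3: no outgoing edges from {n4}; recursion stops.
SUM(hops) = 0 + 1 + 2 = 3.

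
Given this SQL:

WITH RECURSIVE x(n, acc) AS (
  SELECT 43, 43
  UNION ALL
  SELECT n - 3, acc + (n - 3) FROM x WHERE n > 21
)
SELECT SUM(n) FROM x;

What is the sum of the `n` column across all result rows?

279

Base: n=43, acc=43.
Iteration 1: 43 > 21 holds -> n = 43 - 3 = 40, acc = 43 + 40 = 83.
Iteration 2: 40 > 21 holds -> n = 40 - 3 = 37, acc = 83 + 37 = 120.
Iteration 3: 37 > 21 holds -> n = 37 - 3 = 34, acc = 120 + 34 = 154.
Iteration 4: 34 > 21 holds -> n = 34 - 3 = 31, acc = 154 + 31 = 185.
Iteration 5: 31 > 21 holds -> n = 31 - 3 = 28, acc = 185 + 28 = 213.
Iteration 6: 28 > 21 holds -> n = 28 - 3 = 25, acc = 213 + 25 = 238.
Iteration 7: 25 > 21 holds -> n = 25 - 3 = 22, acc = 238 + 22 = 260.
Iteration 8: 22 > 21 holds -> n = 22 - 3 = 19, acc = 260 + 19 = 279.
Iteration 9: 19 > 21 fails; recursion stops.
SUM(n) = 43 + 40 + 37 + 34 + 31 + 28 + 25 + 22 + 19 = 279.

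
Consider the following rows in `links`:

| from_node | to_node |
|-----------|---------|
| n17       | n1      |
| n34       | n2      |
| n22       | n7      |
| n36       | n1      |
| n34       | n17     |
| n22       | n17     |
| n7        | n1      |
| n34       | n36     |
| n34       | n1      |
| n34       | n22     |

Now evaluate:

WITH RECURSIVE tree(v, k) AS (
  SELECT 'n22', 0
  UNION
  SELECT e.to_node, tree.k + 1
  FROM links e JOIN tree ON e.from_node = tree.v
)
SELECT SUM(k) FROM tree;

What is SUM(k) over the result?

4

Base: (n22, k=0).
Iteration 1: edges from {n22} -> (n17, k=1), (n7, k=1).
Iteration 2: edges from {n17,n7} -> (n1, k=2). [UNION drops 1 duplicate row(s)]
Iteration 3: no outgoing edges from {n1}; recursion stops.
SUM(k) = 0 + 1 + 1 + 2 = 4.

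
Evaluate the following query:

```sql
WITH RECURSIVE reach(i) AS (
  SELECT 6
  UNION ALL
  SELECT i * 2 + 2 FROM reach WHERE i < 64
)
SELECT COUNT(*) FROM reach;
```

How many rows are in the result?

5

Base: i=6.
Iteration 1: 6 < 64 holds -> i = 6 * 2 + 2 = 14.
Iteration 2: 14 < 64 holds -> i = 14 * 2 + 2 = 30.
Iteration 3: 30 < 64 holds -> i = 30 * 2 + 2 = 62.
Iteration 4: 62 < 64 holds -> i = 62 * 2 + 2 = 126.
Iteration 5: 126 < 64 fails; recursion stops.
Total rows emitted: 5.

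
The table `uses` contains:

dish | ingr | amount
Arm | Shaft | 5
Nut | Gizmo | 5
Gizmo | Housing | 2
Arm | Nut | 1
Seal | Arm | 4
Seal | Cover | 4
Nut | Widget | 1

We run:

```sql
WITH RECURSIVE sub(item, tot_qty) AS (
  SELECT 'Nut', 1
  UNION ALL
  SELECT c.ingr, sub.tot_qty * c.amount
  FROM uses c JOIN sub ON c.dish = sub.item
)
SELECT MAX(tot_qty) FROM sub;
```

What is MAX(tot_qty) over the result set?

10

Base: (Nut, tot_qty=1).
Iteration 1: components of {Nut} -> Gizmo = 1*5 = 5, Widget = 1*1 = 1.
Iteration 2: components of {Gizmo,Widget} -> Housing = 5*2 = 10.
Iteration 3: no further components; recursion stops.
tot_qty values: 1, 5, 1, 10; the maximum is 10.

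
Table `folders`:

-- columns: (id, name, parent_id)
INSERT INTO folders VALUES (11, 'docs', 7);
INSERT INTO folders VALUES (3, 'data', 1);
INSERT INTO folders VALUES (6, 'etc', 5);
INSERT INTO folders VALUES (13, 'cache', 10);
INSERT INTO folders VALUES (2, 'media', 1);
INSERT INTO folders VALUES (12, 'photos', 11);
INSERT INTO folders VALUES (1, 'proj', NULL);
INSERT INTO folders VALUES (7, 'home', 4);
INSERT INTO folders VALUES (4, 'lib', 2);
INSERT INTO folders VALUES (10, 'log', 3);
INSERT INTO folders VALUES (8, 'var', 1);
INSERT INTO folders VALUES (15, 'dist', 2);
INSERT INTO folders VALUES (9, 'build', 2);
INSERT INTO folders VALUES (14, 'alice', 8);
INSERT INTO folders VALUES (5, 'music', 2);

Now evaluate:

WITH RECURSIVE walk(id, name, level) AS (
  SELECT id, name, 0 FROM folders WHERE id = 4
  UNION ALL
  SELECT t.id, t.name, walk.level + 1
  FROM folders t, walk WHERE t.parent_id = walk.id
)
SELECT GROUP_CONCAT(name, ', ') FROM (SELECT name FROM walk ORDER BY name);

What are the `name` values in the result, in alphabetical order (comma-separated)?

Base: id=4 (lib) at level 0.
Iteration 1: rows with parent_id in {4} -> home (id 7, level 1).
Iteration 2: rows with parent_id in {7} -> docs (id 11, level 2).
Iteration 3: rows with parent_id in {11} -> photos (id 12, level 3).
Iteration 4: no rows with parent_id in {12}; recursion stops.

docs, home, lib, photos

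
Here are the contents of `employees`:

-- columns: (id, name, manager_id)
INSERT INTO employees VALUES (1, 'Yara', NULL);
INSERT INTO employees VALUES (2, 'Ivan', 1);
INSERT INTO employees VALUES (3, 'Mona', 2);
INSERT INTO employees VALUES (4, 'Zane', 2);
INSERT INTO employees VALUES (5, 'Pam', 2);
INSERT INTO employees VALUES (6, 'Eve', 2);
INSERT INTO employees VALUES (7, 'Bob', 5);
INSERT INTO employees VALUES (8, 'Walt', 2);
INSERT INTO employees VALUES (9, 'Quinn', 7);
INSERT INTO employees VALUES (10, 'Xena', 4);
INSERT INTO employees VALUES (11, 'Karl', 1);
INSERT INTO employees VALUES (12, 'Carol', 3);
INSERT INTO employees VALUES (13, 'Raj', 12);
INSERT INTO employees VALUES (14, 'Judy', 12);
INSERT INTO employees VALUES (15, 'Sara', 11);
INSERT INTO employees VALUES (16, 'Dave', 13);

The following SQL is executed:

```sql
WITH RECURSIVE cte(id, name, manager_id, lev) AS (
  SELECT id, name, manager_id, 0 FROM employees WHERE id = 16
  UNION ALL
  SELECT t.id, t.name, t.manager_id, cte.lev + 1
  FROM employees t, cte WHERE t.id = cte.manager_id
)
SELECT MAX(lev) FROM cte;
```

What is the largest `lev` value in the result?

Base: id=16 (Dave), manager_id=13, lev 0.
Iteration 1: join on id=13 -> Raj (id 13, manager_id=12, lev 1).
Iteration 2: join on id=12 -> Carol (id 12, manager_id=3, lev 2).
Iteration 3: join on id=3 -> Mona (id 3, manager_id=2, lev 3).
Iteration 4: join on id=2 -> Ivan (id 2, manager_id=1, lev 4).
Iteration 5: join on id=1 -> Yara (id 1, manager_id=NULL, lev 5).
Iteration 6: manager_id is NULL; no match; recursion stops.
lev values: 0, 1, 2, 3, 4, 5; the maximum is 5.

5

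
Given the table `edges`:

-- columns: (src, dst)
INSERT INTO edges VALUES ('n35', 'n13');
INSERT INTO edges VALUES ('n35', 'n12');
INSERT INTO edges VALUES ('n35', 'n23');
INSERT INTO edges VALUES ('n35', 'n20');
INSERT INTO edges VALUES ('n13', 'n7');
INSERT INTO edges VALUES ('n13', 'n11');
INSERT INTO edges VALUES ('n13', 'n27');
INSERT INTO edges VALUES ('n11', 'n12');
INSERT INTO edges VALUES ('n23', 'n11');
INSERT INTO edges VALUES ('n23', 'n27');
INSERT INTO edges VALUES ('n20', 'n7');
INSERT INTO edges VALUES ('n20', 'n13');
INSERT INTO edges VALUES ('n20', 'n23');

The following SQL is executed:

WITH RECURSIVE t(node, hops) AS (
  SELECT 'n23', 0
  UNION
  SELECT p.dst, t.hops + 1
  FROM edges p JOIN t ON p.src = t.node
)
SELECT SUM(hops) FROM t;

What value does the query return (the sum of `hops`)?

Base: (n23, hops=0).
Iteration 1: edges from {n23} -> (n11, hops=1), (n27, hops=1).
Iteration 2: edges from {n11,n27} -> (n12, hops=2).
Iteration 3: no outgoing edges from {n12}; recursion stops.
SUM(hops) = 0 + 1 + 1 + 2 = 4.

4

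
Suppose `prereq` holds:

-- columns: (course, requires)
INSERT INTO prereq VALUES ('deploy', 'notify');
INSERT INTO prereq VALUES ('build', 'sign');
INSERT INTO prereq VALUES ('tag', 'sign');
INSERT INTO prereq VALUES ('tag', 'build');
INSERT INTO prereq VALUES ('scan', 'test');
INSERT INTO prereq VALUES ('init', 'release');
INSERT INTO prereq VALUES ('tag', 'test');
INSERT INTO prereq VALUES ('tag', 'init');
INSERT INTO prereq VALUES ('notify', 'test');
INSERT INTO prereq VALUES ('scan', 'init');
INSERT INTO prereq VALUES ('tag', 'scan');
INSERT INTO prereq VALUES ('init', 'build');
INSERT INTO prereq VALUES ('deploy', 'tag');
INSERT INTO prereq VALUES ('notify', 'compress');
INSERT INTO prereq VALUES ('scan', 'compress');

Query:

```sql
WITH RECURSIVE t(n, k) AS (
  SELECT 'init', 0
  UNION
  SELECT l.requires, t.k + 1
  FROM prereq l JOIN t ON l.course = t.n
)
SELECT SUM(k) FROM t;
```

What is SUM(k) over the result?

Base: (init, k=0).
Iteration 1: edges from {init} -> (build, k=1), (release, k=1).
Iteration 2: edges from {build,release} -> (sign, k=2).
Iteration 3: no outgoing edges from {sign}; recursion stops.
SUM(k) = 0 + 1 + 1 + 2 = 4.

4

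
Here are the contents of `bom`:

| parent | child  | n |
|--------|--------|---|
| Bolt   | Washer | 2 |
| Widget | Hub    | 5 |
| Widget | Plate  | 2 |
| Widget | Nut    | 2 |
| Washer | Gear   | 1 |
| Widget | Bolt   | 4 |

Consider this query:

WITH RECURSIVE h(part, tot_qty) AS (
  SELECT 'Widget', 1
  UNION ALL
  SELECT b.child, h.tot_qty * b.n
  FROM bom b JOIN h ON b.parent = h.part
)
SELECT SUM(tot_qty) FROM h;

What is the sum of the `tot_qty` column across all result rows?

30

Base: (Widget, tot_qty=1).
Iteration 1: components of {Widget} -> Bolt = 1*4 = 4, Hub = 1*5 = 5, Nut = 1*2 = 2, Plate = 1*2 = 2.
Iteration 2: components of {Bolt,Hub,Nut,Plate} -> Washer = 4*2 = 8.
Iteration 3: components of {Washer} -> Gear = 8*1 = 8.
Iteration 4: no further components; recursion stops.
SUM(tot_qty) = 1 + 4 + 2 + 5 + 2 + 8 + 8 = 30.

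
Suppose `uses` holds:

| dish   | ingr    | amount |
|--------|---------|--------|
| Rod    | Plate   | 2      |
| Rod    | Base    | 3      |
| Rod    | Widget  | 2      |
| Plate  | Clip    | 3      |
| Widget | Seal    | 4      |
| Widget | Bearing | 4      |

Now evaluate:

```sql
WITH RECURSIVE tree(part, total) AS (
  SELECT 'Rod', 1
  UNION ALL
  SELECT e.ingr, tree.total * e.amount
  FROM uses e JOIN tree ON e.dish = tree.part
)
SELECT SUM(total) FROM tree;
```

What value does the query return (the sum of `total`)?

Base: (Rod, total=1).
Iteration 1: components of {Rod} -> Base = 1*3 = 3, Plate = 1*2 = 2, Widget = 1*2 = 2.
Iteration 2: components of {Base,Plate,Widget} -> Bearing = 2*4 = 8, Clip = 2*3 = 6, Seal = 2*4 = 8.
Iteration 3: no further components; recursion stops.
SUM(total) = 1 + 2 + 3 + 2 + 6 + 8 + 8 = 30.

30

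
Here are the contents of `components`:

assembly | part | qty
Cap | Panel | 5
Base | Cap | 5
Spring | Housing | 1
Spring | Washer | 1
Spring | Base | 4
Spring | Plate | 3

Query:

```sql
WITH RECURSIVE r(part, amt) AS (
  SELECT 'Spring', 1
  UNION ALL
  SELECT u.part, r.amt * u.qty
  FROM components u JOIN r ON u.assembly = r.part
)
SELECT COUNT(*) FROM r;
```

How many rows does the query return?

Base: (Spring, amt=1).
Iteration 1: components of {Spring} -> Base = 1*4 = 4, Housing = 1*1 = 1, Plate = 1*3 = 3, Washer = 1*1 = 1.
Iteration 2: components of {Base,Housing,Plate,Washer} -> Cap = 4*5 = 20.
Iteration 3: components of {Cap} -> Panel = 20*5 = 100.
Iteration 4: no further components; recursion stops.
Total rows emitted: 7.

7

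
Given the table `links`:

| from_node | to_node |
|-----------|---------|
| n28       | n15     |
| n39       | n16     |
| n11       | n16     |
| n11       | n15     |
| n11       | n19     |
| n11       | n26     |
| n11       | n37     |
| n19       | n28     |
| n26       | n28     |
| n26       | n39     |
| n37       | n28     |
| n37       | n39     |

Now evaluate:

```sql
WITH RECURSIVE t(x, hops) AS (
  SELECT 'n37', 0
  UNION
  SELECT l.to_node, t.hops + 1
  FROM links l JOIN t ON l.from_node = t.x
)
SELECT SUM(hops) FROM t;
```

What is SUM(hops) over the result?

Base: (n37, hops=0).
Iteration 1: edges from {n37} -> (n28, hops=1), (n39, hops=1).
Iteration 2: edges from {n28,n39} -> (n15, hops=2), (n16, hops=2).
Iteration 3: no outgoing edges from {n15,n16}; recursion stops.
SUM(hops) = 0 + 1 + 1 + 2 + 2 = 6.

6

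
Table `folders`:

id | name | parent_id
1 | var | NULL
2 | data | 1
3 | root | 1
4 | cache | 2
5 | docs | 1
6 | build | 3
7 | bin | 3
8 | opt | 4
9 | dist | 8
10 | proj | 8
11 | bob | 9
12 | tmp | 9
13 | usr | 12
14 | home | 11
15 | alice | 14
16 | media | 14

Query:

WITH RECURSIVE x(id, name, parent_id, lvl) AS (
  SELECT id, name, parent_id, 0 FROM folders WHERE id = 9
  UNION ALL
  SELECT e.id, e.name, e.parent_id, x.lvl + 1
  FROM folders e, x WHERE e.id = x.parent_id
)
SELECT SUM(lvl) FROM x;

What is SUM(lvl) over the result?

Base: id=9 (dist), parent_id=8, lvl 0.
Iteration 1: join on id=8 -> opt (id 8, parent_id=4, lvl 1).
Iteration 2: join on id=4 -> cache (id 4, parent_id=2, lvl 2).
Iteration 3: join on id=2 -> data (id 2, parent_id=1, lvl 3).
Iteration 4: join on id=1 -> var (id 1, parent_id=NULL, lvl 4).
Iteration 5: parent_id is NULL; no match; recursion stops.
SUM(lvl) = 0 + 1 + 2 + 3 + 4 = 10.

10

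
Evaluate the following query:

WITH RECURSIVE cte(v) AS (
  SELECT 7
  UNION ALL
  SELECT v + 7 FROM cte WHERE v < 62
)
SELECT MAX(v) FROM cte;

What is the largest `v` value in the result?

Base: v=7.
Iteration 1: 7 < 62 holds -> v = 7 + 7 = 14.
Iteration 2: 14 < 62 holds -> v = 14 + 7 = 21.
Iteration 3: 21 < 62 holds -> v = 21 + 7 = 28.
Iteration 4: 28 < 62 holds -> v = 28 + 7 = 35.
Iteration 5: 35 < 62 holds -> v = 35 + 7 = 42.
Iteration 6: 42 < 62 holds -> v = 42 + 7 = 49.
Iteration 7: 49 < 62 holds -> v = 49 + 7 = 56.
Iteration 8: 56 < 62 holds -> v = 56 + 7 = 63.
Iteration 9: 63 < 62 fails; recursion stops.
v values: 7, 14, 21, 28, 35, 42, 49, 56, 63; the maximum is 63.

63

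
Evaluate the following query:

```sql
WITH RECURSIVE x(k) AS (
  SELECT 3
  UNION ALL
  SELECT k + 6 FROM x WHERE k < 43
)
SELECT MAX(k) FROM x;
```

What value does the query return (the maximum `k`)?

45

Base: k=3.
Iteration 1: 3 < 43 holds -> k = 3 + 6 = 9.
Iteration 2: 9 < 43 holds -> k = 9 + 6 = 15.
Iteration 3: 15 < 43 holds -> k = 15 + 6 = 21.
Iteration 4: 21 < 43 holds -> k = 21 + 6 = 27.
Iteration 5: 27 < 43 holds -> k = 27 + 6 = 33.
Iteration 6: 33 < 43 holds -> k = 33 + 6 = 39.
Iteration 7: 39 < 43 holds -> k = 39 + 6 = 45.
Iteration 8: 45 < 43 fails; recursion stops.
k values: 3, 9, 15, 21, 27, 33, 39, 45; the maximum is 45.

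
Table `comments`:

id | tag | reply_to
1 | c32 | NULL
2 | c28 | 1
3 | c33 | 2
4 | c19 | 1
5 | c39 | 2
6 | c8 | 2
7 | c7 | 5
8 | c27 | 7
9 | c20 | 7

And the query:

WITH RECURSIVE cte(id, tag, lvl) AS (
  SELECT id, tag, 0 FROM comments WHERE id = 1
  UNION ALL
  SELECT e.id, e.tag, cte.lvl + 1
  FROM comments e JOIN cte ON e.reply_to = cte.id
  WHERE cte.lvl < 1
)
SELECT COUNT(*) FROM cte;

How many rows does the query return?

3

Base: id=1 (c32) at lvl 0.
Iteration 1: rows with reply_to in {1} -> c28 (id 2, lvl 1), c19 (id 4, lvl 1).
Iteration 2: lvl < 1 fails for all current rows; recursion stops.
Total rows emitted: 3.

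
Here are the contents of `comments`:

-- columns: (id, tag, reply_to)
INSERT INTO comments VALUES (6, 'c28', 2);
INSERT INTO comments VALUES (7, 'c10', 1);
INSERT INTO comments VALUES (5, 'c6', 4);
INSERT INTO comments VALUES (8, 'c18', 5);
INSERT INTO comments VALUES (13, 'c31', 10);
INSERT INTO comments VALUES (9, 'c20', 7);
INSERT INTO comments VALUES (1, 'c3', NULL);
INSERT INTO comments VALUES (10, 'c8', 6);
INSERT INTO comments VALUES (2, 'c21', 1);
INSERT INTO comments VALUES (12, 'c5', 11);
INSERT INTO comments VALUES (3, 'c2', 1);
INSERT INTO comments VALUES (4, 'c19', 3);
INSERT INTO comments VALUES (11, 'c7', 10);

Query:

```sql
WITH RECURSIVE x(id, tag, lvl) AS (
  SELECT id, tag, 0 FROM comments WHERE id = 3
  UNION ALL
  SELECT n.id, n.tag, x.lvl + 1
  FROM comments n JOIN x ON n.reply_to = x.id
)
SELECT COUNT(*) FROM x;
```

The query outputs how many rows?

Base: id=3 (c2) at lvl 0.
Iteration 1: rows with reply_to in {3} -> c19 (id 4, lvl 1).
Iteration 2: rows with reply_to in {4} -> c6 (id 5, lvl 2).
Iteration 3: rows with reply_to in {5} -> c18 (id 8, lvl 3).
Iteration 4: no rows with reply_to in {8}; recursion stops.
Total rows emitted: 4.

4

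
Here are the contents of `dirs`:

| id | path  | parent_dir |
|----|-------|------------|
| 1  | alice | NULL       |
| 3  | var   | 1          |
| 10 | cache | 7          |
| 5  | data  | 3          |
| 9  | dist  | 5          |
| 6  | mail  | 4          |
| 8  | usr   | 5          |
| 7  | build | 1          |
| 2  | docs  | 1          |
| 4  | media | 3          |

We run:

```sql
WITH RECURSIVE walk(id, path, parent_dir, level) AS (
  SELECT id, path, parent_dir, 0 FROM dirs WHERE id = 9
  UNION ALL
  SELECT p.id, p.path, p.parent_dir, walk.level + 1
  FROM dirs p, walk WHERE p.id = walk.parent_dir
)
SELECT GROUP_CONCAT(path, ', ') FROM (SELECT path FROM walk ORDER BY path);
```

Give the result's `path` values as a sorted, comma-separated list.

Base: id=9 (dist), parent_dir=5, level 0.
Iteration 1: join on id=5 -> data (id 5, parent_dir=3, level 1).
Iteration 2: join on id=3 -> var (id 3, parent_dir=1, level 2).
Iteration 3: join on id=1 -> alice (id 1, parent_dir=NULL, level 3).
Iteration 4: parent_dir is NULL; no match; recursion stops.

alice, data, dist, var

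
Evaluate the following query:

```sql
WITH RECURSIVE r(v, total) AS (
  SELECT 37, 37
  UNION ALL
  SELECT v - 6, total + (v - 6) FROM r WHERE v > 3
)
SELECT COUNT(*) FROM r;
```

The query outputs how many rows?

7

Base: v=37, total=37.
Iteration 1: 37 > 3 holds -> v = 37 - 6 = 31, total = 37 + 31 = 68.
Iteration 2: 31 > 3 holds -> v = 31 - 6 = 25, total = 68 + 25 = 93.
Iteration 3: 25 > 3 holds -> v = 25 - 6 = 19, total = 93 + 19 = 112.
Iteration 4: 19 > 3 holds -> v = 19 - 6 = 13, total = 112 + 13 = 125.
Iteration 5: 13 > 3 holds -> v = 13 - 6 = 7, total = 125 + 7 = 132.
Iteration 6: 7 > 3 holds -> v = 7 - 6 = 1, total = 132 + 1 = 133.
Iteration 7: 1 > 3 fails; recursion stops.
Total rows emitted: 7.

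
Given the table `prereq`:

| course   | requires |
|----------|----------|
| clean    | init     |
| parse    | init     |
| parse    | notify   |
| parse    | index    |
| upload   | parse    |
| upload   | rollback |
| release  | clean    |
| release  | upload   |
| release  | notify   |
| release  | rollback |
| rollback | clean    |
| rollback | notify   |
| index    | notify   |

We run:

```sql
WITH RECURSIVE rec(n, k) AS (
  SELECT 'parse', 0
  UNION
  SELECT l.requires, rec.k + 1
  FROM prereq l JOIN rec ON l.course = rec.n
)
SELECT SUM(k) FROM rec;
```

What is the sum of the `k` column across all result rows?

Base: (parse, k=0).
Iteration 1: edges from {parse} -> (index, k=1), (init, k=1), (notify, k=1).
Iteration 2: edges from {index,init,notify} -> (notify, k=2).
Iteration 3: no outgoing edges from {notify}; recursion stops.
SUM(k) = 0 + 1 + 1 + 1 + 2 = 5.

5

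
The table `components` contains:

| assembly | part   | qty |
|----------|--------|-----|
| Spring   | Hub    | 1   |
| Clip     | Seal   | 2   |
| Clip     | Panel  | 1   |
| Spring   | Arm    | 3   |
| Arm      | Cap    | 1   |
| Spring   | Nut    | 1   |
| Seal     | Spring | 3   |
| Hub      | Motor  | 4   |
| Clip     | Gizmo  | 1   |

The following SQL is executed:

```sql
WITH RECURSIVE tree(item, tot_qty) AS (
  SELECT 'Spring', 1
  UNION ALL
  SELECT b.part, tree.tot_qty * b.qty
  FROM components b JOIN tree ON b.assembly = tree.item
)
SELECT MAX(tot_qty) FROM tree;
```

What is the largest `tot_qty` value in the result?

4

Base: (Spring, tot_qty=1).
Iteration 1: components of {Spring} -> Arm = 1*3 = 3, Hub = 1*1 = 1, Nut = 1*1 = 1.
Iteration 2: components of {Arm,Hub,Nut} -> Cap = 3*1 = 3, Motor = 1*4 = 4.
Iteration 3: no further components; recursion stops.
tot_qty values: 1, 3, 1, 1, 3, 4; the maximum is 4.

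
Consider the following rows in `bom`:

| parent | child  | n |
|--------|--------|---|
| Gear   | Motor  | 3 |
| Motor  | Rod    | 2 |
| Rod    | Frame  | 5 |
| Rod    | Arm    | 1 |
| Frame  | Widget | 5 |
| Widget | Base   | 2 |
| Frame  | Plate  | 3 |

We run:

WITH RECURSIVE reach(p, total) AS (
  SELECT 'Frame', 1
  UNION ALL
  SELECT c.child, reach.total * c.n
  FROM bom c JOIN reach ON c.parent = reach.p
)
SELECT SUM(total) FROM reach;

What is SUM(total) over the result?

Base: (Frame, total=1).
Iteration 1: components of {Frame} -> Plate = 1*3 = 3, Widget = 1*5 = 5.
Iteration 2: components of {Plate,Widget} -> Base = 5*2 = 10.
Iteration 3: no further components; recursion stops.
SUM(total) = 1 + 5 + 3 + 10 = 19.

19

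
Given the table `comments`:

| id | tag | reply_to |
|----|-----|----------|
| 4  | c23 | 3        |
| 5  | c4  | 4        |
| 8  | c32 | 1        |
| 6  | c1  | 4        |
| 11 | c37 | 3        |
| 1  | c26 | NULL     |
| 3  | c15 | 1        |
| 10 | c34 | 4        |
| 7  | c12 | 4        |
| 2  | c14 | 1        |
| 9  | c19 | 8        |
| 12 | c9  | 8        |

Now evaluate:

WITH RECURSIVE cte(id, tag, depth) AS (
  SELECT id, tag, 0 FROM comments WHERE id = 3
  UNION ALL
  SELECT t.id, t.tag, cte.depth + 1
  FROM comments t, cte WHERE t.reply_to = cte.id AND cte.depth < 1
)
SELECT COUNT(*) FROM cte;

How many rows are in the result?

3

Base: id=3 (c15) at depth 0.
Iteration 1: rows with reply_to in {3} -> c23 (id 4, depth 1), c37 (id 11, depth 1).
Iteration 2: depth < 1 fails for all current rows; recursion stops.
Total rows emitted: 3.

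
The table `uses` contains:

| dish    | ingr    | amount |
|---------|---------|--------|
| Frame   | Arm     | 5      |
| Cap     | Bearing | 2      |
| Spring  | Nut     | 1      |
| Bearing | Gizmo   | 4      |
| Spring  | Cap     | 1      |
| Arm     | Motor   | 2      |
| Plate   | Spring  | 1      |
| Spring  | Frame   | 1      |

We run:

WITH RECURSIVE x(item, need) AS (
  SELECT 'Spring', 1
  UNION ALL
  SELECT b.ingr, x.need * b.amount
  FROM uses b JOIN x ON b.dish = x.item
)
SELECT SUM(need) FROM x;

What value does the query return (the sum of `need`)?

Base: (Spring, need=1).
Iteration 1: components of {Spring} -> Cap = 1*1 = 1, Frame = 1*1 = 1, Nut = 1*1 = 1.
Iteration 2: components of {Cap,Frame,Nut} -> Arm = 1*5 = 5, Bearing = 1*2 = 2.
Iteration 3: components of {Arm,Bearing} -> Gizmo = 2*4 = 8, Motor = 5*2 = 10.
Iteration 4: no further components; recursion stops.
SUM(need) = 1 + 1 + 1 + 1 + 5 + 2 + 10 + 8 = 29.

29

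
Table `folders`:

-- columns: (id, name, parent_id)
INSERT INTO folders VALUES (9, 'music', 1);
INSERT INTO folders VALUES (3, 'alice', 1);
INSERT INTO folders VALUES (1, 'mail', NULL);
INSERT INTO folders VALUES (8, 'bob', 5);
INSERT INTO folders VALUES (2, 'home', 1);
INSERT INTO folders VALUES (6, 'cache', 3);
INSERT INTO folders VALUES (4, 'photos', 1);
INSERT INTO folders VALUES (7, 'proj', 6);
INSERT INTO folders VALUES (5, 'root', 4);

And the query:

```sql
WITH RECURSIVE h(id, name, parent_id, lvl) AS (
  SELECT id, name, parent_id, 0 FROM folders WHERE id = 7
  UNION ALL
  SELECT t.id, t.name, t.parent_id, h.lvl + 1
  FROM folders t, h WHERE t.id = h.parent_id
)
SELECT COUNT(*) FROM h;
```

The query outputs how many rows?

4

Base: id=7 (proj), parent_id=6, lvl 0.
Iteration 1: join on id=6 -> cache (id 6, parent_id=3, lvl 1).
Iteration 2: join on id=3 -> alice (id 3, parent_id=1, lvl 2).
Iteration 3: join on id=1 -> mail (id 1, parent_id=NULL, lvl 3).
Iteration 4: parent_id is NULL; no match; recursion stops.
Total rows emitted: 4.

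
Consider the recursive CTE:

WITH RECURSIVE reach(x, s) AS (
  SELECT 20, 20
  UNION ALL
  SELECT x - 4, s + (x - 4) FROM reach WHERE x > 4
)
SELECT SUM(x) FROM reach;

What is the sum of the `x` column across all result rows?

60

Base: x=20, s=20.
Iteration 1: 20 > 4 holds -> x = 20 - 4 = 16, s = 20 + 16 = 36.
Iteration 2: 16 > 4 holds -> x = 16 - 4 = 12, s = 36 + 12 = 48.
Iteration 3: 12 > 4 holds -> x = 12 - 4 = 8, s = 48 + 8 = 56.
Iteration 4: 8 > 4 holds -> x = 8 - 4 = 4, s = 56 + 4 = 60.
Iteration 5: 4 > 4 fails; recursion stops.
SUM(x) = 20 + 16 + 12 + 8 + 4 = 60.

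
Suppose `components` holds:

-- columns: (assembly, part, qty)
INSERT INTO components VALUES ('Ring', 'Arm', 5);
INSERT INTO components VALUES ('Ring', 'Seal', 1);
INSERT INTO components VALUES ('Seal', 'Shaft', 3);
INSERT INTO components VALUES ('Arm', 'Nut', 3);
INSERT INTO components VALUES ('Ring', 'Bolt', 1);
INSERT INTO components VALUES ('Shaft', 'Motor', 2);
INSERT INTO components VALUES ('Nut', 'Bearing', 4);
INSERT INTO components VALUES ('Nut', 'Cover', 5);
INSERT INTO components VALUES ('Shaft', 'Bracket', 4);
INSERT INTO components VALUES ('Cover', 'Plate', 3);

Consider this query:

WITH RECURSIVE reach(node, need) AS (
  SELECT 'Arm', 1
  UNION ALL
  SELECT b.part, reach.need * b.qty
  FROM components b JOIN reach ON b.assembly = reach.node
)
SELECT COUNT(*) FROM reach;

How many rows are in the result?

5

Base: (Arm, need=1).
Iteration 1: components of {Arm} -> Nut = 1*3 = 3.
Iteration 2: components of {Nut} -> Bearing = 3*4 = 12, Cover = 3*5 = 15.
Iteration 3: components of {Bearing,Cover} -> Plate = 15*3 = 45.
Iteration 4: no further components; recursion stops.
Total rows emitted: 5.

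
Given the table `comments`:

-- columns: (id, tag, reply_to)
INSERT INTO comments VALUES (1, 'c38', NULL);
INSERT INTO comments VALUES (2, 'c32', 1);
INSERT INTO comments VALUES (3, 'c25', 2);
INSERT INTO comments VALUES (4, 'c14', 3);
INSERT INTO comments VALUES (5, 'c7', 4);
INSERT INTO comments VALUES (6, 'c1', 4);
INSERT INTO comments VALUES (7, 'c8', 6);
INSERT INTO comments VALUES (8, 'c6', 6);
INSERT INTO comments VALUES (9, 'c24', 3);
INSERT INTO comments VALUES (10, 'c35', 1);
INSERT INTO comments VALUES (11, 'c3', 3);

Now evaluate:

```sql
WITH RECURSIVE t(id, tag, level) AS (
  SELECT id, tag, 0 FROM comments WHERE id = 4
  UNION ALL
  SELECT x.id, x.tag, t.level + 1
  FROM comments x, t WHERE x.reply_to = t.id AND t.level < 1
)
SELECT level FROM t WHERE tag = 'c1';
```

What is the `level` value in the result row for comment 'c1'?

Base: id=4 (c14) at level 0.
Iteration 1: rows with reply_to in {4} -> c7 (id 5, level 1), c1 (id 6, level 1).
Iteration 2: level < 1 fails for all current rows; recursion stops.

1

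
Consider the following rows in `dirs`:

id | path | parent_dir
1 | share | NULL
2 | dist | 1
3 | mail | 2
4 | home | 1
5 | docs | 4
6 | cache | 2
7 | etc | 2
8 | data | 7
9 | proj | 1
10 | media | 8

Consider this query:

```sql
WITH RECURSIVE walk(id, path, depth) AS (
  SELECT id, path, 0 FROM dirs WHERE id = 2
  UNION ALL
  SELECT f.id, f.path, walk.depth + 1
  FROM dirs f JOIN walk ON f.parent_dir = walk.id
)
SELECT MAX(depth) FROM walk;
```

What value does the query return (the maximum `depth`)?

3

Base: id=2 (dist) at depth 0.
Iteration 1: rows with parent_dir in {2} -> mail (id 3, depth 1), cache (id 6, depth 1), etc (id 7, depth 1).
Iteration 2: rows with parent_dir in {3,6,7} -> data (id 8, depth 2).
Iteration 3: rows with parent_dir in {8} -> media (id 10, depth 3).
Iteration 4: no rows with parent_dir in {10}; recursion stops.
depth values: 0, 1, 1, 1, 2, 3; the maximum is 3.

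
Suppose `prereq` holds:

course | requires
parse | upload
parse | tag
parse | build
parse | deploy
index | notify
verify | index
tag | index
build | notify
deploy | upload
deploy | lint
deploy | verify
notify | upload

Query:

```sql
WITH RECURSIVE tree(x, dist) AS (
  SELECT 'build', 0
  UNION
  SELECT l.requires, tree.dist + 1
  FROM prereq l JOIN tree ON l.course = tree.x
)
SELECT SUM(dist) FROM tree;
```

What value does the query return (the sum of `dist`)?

3

Base: (build, dist=0).
Iteration 1: edges from {build} -> (notify, dist=1).
Iteration 2: edges from {notify} -> (upload, dist=2).
Iteration 3: no outgoing edges from {upload}; recursion stops.
SUM(dist) = 0 + 1 + 2 = 3.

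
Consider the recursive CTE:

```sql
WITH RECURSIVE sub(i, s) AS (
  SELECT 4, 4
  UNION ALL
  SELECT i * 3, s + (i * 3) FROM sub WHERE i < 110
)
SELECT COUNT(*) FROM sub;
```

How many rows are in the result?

5

Base: i=4, s=4.
Iteration 1: 4 < 110 holds -> i = 4 * 3 = 12, s = 4 + 12 = 16.
Iteration 2: 12 < 110 holds -> i = 12 * 3 = 36, s = 16 + 36 = 52.
Iteration 3: 36 < 110 holds -> i = 36 * 3 = 108, s = 52 + 108 = 160.
Iteration 4: 108 < 110 holds -> i = 108 * 3 = 324, s = 160 + 324 = 484.
Iteration 5: 324 < 110 fails; recursion stops.
Total rows emitted: 5.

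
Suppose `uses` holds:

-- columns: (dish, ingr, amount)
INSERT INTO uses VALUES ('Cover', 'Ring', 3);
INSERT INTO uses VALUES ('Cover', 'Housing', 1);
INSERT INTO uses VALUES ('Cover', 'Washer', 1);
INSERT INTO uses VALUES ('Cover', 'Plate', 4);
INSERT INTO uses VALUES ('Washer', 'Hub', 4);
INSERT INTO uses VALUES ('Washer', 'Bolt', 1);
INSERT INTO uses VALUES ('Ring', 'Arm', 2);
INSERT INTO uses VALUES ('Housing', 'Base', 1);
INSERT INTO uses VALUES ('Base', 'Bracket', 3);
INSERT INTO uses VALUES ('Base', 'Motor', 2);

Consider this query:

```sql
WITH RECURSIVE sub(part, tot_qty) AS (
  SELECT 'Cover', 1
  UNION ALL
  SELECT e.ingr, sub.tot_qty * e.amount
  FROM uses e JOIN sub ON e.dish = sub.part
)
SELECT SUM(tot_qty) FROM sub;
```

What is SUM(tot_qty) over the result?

Base: (Cover, tot_qty=1).
Iteration 1: components of {Cover} -> Housing = 1*1 = 1, Plate = 1*4 = 4, Ring = 1*3 = 3, Washer = 1*1 = 1.
Iteration 2: components of {Housing,Plate,Ring,Washer} -> Arm = 3*2 = 6, Base = 1*1 = 1, Bolt = 1*1 = 1, Hub = 1*4 = 4.
Iteration 3: components of {Arm,Base,Bolt,Hub} -> Bracket = 1*3 = 3, Motor = 1*2 = 2.
Iteration 4: no further components; recursion stops.
SUM(tot_qty) = 1 + 3 + 1 + 1 + 4 + 6 + 1 + 4 + 1 + 3 + 2 = 27.

27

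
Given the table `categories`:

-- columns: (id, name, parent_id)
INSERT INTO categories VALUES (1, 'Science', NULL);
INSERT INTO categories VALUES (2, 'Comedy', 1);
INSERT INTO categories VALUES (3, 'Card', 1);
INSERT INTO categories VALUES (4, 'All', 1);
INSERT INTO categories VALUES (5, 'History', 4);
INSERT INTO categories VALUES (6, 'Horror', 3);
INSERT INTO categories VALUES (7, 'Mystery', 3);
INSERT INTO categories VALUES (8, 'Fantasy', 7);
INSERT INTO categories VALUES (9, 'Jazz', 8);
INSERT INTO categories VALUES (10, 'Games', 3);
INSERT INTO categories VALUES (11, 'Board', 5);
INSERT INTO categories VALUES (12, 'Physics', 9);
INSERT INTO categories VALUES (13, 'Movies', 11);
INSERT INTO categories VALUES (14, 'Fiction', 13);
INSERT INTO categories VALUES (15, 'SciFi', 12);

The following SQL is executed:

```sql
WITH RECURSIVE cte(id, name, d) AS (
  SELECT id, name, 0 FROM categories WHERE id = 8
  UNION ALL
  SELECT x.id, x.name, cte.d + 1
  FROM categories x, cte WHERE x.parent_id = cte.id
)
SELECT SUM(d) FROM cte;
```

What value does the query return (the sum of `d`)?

Base: id=8 (Fantasy) at d 0.
Iteration 1: rows with parent_id in {8} -> Jazz (id 9, d 1).
Iteration 2: rows with parent_id in {9} -> Physics (id 12, d 2).
Iteration 3: rows with parent_id in {12} -> SciFi (id 15, d 3).
Iteration 4: no rows with parent_id in {15}; recursion stops.
SUM(d) = 0 + 1 + 2 + 3 = 6.

6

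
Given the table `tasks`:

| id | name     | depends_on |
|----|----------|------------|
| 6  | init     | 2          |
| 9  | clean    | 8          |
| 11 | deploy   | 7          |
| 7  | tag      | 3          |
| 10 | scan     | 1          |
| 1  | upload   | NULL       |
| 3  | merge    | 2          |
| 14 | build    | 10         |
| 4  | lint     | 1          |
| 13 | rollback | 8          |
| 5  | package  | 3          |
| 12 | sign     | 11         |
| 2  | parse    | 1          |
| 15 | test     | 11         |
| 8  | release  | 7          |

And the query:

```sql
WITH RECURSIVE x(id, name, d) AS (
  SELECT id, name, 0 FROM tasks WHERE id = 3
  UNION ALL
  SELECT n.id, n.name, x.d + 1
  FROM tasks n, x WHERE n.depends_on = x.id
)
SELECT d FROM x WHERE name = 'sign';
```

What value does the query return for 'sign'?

Base: id=3 (merge) at d 0.
Iteration 1: rows with depends_on in {3} -> package (id 5, d 1), tag (id 7, d 1).
Iteration 2: rows with depends_on in {5,7} -> release (id 8, d 2), deploy (id 11, d 2).
Iteration 3: rows with depends_on in {8,11} -> clean (id 9, d 3), sign (id 12, d 3), rollback (id 13, d 3), test (id 15, d 3).
Iteration 4: no rows with depends_on in {9,12,13,15}; recursion stops.

3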